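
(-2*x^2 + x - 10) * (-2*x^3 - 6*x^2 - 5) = 4*x^5 + 10*x^4 + 14*x^3 + 70*x^2 - 5*x + 50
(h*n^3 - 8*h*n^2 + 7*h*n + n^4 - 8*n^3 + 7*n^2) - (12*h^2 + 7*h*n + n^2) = -12*h^2 + h*n^3 - 8*h*n^2 + n^4 - 8*n^3 + 6*n^2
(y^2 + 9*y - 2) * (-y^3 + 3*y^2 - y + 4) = -y^5 - 6*y^4 + 28*y^3 - 11*y^2 + 38*y - 8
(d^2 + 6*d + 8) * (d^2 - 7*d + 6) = d^4 - d^3 - 28*d^2 - 20*d + 48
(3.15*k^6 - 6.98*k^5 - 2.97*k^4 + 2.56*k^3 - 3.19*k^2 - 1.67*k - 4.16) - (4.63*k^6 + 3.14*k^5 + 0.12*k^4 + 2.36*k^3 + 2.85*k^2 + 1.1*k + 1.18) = -1.48*k^6 - 10.12*k^5 - 3.09*k^4 + 0.2*k^3 - 6.04*k^2 - 2.77*k - 5.34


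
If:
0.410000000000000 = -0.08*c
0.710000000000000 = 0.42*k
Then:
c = -5.12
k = 1.69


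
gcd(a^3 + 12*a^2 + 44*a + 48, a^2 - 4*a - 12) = a + 2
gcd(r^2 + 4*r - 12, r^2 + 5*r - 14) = r - 2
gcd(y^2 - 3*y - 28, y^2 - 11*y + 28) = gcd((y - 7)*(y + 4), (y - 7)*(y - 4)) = y - 7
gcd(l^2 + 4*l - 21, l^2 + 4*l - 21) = l^2 + 4*l - 21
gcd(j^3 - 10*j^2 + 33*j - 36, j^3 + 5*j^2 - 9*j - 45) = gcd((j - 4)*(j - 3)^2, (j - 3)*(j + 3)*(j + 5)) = j - 3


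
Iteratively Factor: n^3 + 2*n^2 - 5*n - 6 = (n - 2)*(n^2 + 4*n + 3) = (n - 2)*(n + 1)*(n + 3)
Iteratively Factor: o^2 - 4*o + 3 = (o - 1)*(o - 3)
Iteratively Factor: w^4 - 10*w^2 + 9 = (w + 3)*(w^3 - 3*w^2 - w + 3) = (w + 1)*(w + 3)*(w^2 - 4*w + 3) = (w - 3)*(w + 1)*(w + 3)*(w - 1)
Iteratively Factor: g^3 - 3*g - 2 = (g - 2)*(g^2 + 2*g + 1) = (g - 2)*(g + 1)*(g + 1)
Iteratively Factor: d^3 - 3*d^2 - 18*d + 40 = (d - 5)*(d^2 + 2*d - 8) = (d - 5)*(d - 2)*(d + 4)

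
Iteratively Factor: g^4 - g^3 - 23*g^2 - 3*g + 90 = (g - 2)*(g^3 + g^2 - 21*g - 45) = (g - 5)*(g - 2)*(g^2 + 6*g + 9) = (g - 5)*(g - 2)*(g + 3)*(g + 3)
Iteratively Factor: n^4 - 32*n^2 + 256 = (n + 4)*(n^3 - 4*n^2 - 16*n + 64) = (n + 4)^2*(n^2 - 8*n + 16) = (n - 4)*(n + 4)^2*(n - 4)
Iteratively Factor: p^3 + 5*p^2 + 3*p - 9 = (p + 3)*(p^2 + 2*p - 3) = (p - 1)*(p + 3)*(p + 3)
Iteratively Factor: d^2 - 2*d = (d)*(d - 2)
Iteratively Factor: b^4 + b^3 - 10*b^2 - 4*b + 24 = (b - 2)*(b^3 + 3*b^2 - 4*b - 12) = (b - 2)*(b + 2)*(b^2 + b - 6) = (b - 2)*(b + 2)*(b + 3)*(b - 2)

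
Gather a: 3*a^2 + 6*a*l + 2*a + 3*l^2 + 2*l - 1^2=3*a^2 + a*(6*l + 2) + 3*l^2 + 2*l - 1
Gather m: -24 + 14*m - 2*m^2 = -2*m^2 + 14*m - 24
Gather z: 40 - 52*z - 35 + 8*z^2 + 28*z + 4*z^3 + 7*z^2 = 4*z^3 + 15*z^2 - 24*z + 5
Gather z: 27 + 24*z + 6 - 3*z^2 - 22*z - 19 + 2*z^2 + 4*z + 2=-z^2 + 6*z + 16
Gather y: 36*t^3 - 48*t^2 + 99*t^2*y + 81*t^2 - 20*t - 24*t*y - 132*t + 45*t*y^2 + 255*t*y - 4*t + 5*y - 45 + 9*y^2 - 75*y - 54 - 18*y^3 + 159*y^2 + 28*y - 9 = 36*t^3 + 33*t^2 - 156*t - 18*y^3 + y^2*(45*t + 168) + y*(99*t^2 + 231*t - 42) - 108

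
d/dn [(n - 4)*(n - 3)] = 2*n - 7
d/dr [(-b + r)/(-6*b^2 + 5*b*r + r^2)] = -1/(36*b^2 + 12*b*r + r^2)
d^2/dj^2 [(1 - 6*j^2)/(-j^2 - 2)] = 26*(2 - 3*j^2)/(j^6 + 6*j^4 + 12*j^2 + 8)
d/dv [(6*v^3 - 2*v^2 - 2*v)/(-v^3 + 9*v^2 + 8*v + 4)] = 2*(26*v^4 + 46*v^3 + 37*v^2 - 8*v - 4)/(v^6 - 18*v^5 + 65*v^4 + 136*v^3 + 136*v^2 + 64*v + 16)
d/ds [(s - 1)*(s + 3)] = 2*s + 2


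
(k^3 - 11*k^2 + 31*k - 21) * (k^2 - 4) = k^5 - 11*k^4 + 27*k^3 + 23*k^2 - 124*k + 84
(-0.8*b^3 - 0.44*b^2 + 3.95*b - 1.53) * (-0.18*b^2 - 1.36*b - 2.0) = 0.144*b^5 + 1.1672*b^4 + 1.4874*b^3 - 4.2166*b^2 - 5.8192*b + 3.06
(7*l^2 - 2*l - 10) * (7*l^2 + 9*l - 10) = 49*l^4 + 49*l^3 - 158*l^2 - 70*l + 100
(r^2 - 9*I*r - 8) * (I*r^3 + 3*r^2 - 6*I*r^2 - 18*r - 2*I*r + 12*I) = I*r^5 + 12*r^4 - 6*I*r^4 - 72*r^3 - 37*I*r^3 - 42*r^2 + 222*I*r^2 + 252*r + 16*I*r - 96*I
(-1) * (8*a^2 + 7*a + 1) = -8*a^2 - 7*a - 1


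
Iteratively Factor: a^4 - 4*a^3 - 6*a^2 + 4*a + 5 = (a + 1)*(a^3 - 5*a^2 - a + 5) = (a - 1)*(a + 1)*(a^2 - 4*a - 5) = (a - 1)*(a + 1)^2*(a - 5)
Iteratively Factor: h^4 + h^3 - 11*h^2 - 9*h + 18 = (h - 1)*(h^3 + 2*h^2 - 9*h - 18) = (h - 1)*(h + 2)*(h^2 - 9) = (h - 1)*(h + 2)*(h + 3)*(h - 3)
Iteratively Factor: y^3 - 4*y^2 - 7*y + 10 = (y - 5)*(y^2 + y - 2) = (y - 5)*(y - 1)*(y + 2)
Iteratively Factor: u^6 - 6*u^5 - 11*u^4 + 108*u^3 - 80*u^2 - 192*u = (u + 1)*(u^5 - 7*u^4 - 4*u^3 + 112*u^2 - 192*u) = (u + 1)*(u + 4)*(u^4 - 11*u^3 + 40*u^2 - 48*u) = (u - 4)*(u + 1)*(u + 4)*(u^3 - 7*u^2 + 12*u) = (u - 4)*(u - 3)*(u + 1)*(u + 4)*(u^2 - 4*u) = u*(u - 4)*(u - 3)*(u + 1)*(u + 4)*(u - 4)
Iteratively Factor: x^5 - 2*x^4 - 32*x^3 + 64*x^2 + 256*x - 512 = (x - 4)*(x^4 + 2*x^3 - 24*x^2 - 32*x + 128) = (x - 4)*(x + 4)*(x^3 - 2*x^2 - 16*x + 32) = (x - 4)*(x + 4)^2*(x^2 - 6*x + 8) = (x - 4)^2*(x + 4)^2*(x - 2)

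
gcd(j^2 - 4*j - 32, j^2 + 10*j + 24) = j + 4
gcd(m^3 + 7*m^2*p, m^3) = m^2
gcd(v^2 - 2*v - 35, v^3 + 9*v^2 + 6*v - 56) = 1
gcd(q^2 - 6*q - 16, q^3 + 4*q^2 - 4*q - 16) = q + 2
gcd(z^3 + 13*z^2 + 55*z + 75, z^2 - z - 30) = z + 5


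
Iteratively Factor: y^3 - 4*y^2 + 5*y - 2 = (y - 1)*(y^2 - 3*y + 2) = (y - 2)*(y - 1)*(y - 1)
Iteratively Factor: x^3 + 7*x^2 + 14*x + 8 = (x + 1)*(x^2 + 6*x + 8) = (x + 1)*(x + 4)*(x + 2)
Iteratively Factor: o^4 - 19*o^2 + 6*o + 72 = (o + 4)*(o^3 - 4*o^2 - 3*o + 18) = (o - 3)*(o + 4)*(o^2 - o - 6) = (o - 3)*(o + 2)*(o + 4)*(o - 3)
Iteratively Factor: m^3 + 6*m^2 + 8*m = (m)*(m^2 + 6*m + 8) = m*(m + 4)*(m + 2)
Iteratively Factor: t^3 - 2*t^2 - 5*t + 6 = (t + 2)*(t^2 - 4*t + 3) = (t - 3)*(t + 2)*(t - 1)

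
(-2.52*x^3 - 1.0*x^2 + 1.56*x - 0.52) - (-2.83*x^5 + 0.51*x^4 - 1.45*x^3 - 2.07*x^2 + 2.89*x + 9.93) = 2.83*x^5 - 0.51*x^4 - 1.07*x^3 + 1.07*x^2 - 1.33*x - 10.45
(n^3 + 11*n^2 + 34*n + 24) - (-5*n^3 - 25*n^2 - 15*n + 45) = 6*n^3 + 36*n^2 + 49*n - 21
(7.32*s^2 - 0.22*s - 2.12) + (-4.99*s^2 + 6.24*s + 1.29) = 2.33*s^2 + 6.02*s - 0.83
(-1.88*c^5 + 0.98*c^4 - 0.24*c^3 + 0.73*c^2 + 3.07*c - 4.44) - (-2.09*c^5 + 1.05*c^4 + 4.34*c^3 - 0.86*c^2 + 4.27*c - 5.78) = 0.21*c^5 - 0.0700000000000001*c^4 - 4.58*c^3 + 1.59*c^2 - 1.2*c + 1.34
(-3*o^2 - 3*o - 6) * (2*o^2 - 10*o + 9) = -6*o^4 + 24*o^3 - 9*o^2 + 33*o - 54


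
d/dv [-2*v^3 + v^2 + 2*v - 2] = -6*v^2 + 2*v + 2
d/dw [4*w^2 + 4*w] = 8*w + 4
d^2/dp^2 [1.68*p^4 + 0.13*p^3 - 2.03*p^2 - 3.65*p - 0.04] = 20.16*p^2 + 0.78*p - 4.06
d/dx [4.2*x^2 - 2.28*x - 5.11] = 8.4*x - 2.28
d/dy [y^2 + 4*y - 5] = 2*y + 4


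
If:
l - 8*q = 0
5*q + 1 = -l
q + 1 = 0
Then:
No Solution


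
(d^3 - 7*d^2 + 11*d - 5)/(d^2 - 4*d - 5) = (d^2 - 2*d + 1)/(d + 1)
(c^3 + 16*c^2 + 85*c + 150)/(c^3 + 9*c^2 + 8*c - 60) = (c + 5)/(c - 2)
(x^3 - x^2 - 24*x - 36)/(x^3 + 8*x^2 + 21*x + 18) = (x - 6)/(x + 3)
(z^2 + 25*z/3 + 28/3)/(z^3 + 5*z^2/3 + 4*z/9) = 3*(z + 7)/(z*(3*z + 1))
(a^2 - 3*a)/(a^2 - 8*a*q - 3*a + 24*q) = a/(a - 8*q)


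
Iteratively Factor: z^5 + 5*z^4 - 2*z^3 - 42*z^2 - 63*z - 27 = (z + 3)*(z^4 + 2*z^3 - 8*z^2 - 18*z - 9) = (z + 3)^2*(z^3 - z^2 - 5*z - 3) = (z + 1)*(z + 3)^2*(z^2 - 2*z - 3) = (z - 3)*(z + 1)*(z + 3)^2*(z + 1)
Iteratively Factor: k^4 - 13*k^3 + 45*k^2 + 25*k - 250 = (k - 5)*(k^3 - 8*k^2 + 5*k + 50) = (k - 5)^2*(k^2 - 3*k - 10) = (k - 5)^2*(k + 2)*(k - 5)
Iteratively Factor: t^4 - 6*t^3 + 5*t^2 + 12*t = (t + 1)*(t^3 - 7*t^2 + 12*t) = t*(t + 1)*(t^2 - 7*t + 12) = t*(t - 4)*(t + 1)*(t - 3)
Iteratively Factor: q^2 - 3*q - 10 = (q + 2)*(q - 5)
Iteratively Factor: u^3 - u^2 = (u - 1)*(u^2) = u*(u - 1)*(u)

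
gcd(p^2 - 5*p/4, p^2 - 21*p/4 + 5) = p - 5/4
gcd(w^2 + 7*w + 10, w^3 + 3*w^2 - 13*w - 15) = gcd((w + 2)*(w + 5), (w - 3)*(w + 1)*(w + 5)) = w + 5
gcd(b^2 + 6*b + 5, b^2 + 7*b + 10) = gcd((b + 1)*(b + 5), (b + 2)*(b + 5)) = b + 5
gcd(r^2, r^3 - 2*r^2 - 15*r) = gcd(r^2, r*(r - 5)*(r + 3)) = r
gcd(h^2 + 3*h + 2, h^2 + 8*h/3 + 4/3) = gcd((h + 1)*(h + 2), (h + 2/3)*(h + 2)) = h + 2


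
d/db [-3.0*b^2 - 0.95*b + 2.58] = -6.0*b - 0.95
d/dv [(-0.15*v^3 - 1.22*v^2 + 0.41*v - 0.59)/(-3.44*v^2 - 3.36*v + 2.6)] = (0.516*v^4 + 1.008*v^3 + 4.3396*v^2 - 10.4032*v - 0.9164)/(11.8336*v^4 + 23.1168*v^3 - 6.5984*v^2 - 17.472*v + 6.76)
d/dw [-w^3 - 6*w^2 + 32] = 3*w*(-w - 4)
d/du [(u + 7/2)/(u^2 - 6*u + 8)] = (u^2 - 6*u - (u - 3)*(2*u + 7) + 8)/(u^2 - 6*u + 8)^2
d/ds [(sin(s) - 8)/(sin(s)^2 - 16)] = (16*sin(s) + cos(s)^2 - 17)*cos(s)/(sin(s)^2 - 16)^2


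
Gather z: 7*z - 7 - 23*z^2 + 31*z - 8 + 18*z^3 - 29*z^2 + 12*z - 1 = 18*z^3 - 52*z^2 + 50*z - 16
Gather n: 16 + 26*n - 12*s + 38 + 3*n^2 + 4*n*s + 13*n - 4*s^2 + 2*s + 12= 3*n^2 + n*(4*s + 39) - 4*s^2 - 10*s + 66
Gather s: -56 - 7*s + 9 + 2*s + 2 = -5*s - 45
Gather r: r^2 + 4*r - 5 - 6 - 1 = r^2 + 4*r - 12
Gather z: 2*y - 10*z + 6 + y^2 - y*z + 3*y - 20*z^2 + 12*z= y^2 + 5*y - 20*z^2 + z*(2 - y) + 6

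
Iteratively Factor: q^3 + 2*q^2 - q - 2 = (q - 1)*(q^2 + 3*q + 2) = (q - 1)*(q + 1)*(q + 2)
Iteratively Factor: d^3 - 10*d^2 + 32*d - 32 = (d - 2)*(d^2 - 8*d + 16) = (d - 4)*(d - 2)*(d - 4)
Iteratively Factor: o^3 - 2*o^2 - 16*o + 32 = (o - 2)*(o^2 - 16) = (o - 2)*(o + 4)*(o - 4)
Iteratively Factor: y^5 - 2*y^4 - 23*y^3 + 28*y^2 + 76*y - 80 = (y + 4)*(y^4 - 6*y^3 + y^2 + 24*y - 20) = (y - 1)*(y + 4)*(y^3 - 5*y^2 - 4*y + 20) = (y - 2)*(y - 1)*(y + 4)*(y^2 - 3*y - 10) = (y - 5)*(y - 2)*(y - 1)*(y + 4)*(y + 2)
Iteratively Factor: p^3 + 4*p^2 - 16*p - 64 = (p + 4)*(p^2 - 16) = (p - 4)*(p + 4)*(p + 4)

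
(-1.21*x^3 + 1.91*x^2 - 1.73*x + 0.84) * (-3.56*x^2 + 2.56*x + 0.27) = 4.3076*x^5 - 9.8972*x^4 + 10.7217*x^3 - 6.9035*x^2 + 1.6833*x + 0.2268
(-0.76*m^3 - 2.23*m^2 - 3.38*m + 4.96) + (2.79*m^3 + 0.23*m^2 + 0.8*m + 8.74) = 2.03*m^3 - 2.0*m^2 - 2.58*m + 13.7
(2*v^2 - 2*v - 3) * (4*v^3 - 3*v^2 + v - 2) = 8*v^5 - 14*v^4 - 4*v^3 + 3*v^2 + v + 6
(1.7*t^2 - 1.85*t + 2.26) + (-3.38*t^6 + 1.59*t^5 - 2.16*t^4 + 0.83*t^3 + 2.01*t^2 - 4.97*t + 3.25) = -3.38*t^6 + 1.59*t^5 - 2.16*t^4 + 0.83*t^3 + 3.71*t^2 - 6.82*t + 5.51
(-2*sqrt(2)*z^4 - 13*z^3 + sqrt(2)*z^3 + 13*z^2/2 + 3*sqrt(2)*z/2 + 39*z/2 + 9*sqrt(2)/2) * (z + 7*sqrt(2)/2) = -2*sqrt(2)*z^5 - 27*z^4 + sqrt(2)*z^4 - 91*sqrt(2)*z^3/2 + 27*z^3/2 + 39*z^2/2 + 97*sqrt(2)*z^2/4 + 21*z/2 + 291*sqrt(2)*z/4 + 63/2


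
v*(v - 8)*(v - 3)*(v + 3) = v^4 - 8*v^3 - 9*v^2 + 72*v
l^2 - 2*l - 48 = (l - 8)*(l + 6)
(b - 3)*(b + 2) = b^2 - b - 6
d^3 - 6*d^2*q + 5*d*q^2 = d*(d - 5*q)*(d - q)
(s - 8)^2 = s^2 - 16*s + 64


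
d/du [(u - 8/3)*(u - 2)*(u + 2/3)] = 3*u^2 - 8*u + 20/9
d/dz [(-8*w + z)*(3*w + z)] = -5*w + 2*z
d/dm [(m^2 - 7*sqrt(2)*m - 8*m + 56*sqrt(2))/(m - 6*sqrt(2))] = (m^2 - 12*sqrt(2)*m - 8*sqrt(2) + 84)/(m^2 - 12*sqrt(2)*m + 72)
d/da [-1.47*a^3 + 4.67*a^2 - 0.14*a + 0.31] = -4.41*a^2 + 9.34*a - 0.14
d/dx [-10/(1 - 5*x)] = -50/(5*x - 1)^2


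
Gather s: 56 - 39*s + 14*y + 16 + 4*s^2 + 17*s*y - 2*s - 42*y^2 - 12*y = 4*s^2 + s*(17*y - 41) - 42*y^2 + 2*y + 72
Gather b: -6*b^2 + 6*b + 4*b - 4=-6*b^2 + 10*b - 4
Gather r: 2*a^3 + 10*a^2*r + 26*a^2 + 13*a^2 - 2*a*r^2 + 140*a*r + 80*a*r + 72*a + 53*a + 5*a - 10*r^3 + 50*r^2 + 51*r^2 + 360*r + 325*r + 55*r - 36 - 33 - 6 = 2*a^3 + 39*a^2 + 130*a - 10*r^3 + r^2*(101 - 2*a) + r*(10*a^2 + 220*a + 740) - 75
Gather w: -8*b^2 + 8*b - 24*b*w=-8*b^2 - 24*b*w + 8*b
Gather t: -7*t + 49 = 49 - 7*t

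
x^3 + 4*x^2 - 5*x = x*(x - 1)*(x + 5)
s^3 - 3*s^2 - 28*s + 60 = (s - 6)*(s - 2)*(s + 5)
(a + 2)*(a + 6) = a^2 + 8*a + 12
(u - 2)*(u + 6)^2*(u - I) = u^4 + 10*u^3 - I*u^3 + 12*u^2 - 10*I*u^2 - 72*u - 12*I*u + 72*I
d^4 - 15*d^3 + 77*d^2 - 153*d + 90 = (d - 6)*(d - 5)*(d - 3)*(d - 1)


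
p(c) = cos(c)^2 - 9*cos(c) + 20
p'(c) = -2*sin(c)*cos(c) + 9*sin(c)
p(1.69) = 21.08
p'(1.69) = 9.17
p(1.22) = 17.03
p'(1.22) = 7.81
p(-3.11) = 29.99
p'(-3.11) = -0.35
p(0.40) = 12.56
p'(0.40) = 2.79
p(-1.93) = 23.29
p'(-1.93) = -9.08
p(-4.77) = 19.49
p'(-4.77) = 8.87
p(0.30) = 12.31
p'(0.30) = 2.10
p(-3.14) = 30.00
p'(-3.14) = -0.02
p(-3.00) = 29.89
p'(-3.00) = -1.55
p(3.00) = 29.89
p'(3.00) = 1.55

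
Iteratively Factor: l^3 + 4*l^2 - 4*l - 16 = (l + 4)*(l^2 - 4) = (l + 2)*(l + 4)*(l - 2)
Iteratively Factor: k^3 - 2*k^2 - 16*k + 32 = (k - 2)*(k^2 - 16) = (k - 2)*(k + 4)*(k - 4)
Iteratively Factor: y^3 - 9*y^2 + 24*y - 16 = (y - 1)*(y^2 - 8*y + 16) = (y - 4)*(y - 1)*(y - 4)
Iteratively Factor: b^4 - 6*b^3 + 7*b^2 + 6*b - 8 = (b - 4)*(b^3 - 2*b^2 - b + 2) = (b - 4)*(b - 2)*(b^2 - 1) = (b - 4)*(b - 2)*(b + 1)*(b - 1)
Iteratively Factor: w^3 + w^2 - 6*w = (w - 2)*(w^2 + 3*w) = w*(w - 2)*(w + 3)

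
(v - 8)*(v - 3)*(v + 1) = v^3 - 10*v^2 + 13*v + 24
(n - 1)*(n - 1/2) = n^2 - 3*n/2 + 1/2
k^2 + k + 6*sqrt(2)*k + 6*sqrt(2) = (k + 1)*(k + 6*sqrt(2))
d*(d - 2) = d^2 - 2*d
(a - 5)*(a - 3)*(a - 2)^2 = a^4 - 12*a^3 + 51*a^2 - 92*a + 60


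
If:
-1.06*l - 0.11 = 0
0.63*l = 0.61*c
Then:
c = -0.11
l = -0.10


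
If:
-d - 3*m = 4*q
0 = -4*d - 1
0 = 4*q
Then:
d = -1/4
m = 1/12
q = 0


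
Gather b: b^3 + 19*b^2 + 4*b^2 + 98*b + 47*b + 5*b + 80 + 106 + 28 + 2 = b^3 + 23*b^2 + 150*b + 216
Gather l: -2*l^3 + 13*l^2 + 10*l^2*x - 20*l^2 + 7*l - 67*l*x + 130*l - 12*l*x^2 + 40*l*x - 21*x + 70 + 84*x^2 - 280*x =-2*l^3 + l^2*(10*x - 7) + l*(-12*x^2 - 27*x + 137) + 84*x^2 - 301*x + 70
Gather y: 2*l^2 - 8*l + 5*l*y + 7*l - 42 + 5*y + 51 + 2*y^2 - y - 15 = 2*l^2 - l + 2*y^2 + y*(5*l + 4) - 6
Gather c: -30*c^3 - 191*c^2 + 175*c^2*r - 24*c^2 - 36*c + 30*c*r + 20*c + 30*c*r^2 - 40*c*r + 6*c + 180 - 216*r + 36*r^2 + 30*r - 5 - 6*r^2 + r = -30*c^3 + c^2*(175*r - 215) + c*(30*r^2 - 10*r - 10) + 30*r^2 - 185*r + 175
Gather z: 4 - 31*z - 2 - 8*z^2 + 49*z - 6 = -8*z^2 + 18*z - 4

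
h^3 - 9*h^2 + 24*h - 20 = (h - 5)*(h - 2)^2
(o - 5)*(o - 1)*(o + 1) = o^3 - 5*o^2 - o + 5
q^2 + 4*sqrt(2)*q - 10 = (q - sqrt(2))*(q + 5*sqrt(2))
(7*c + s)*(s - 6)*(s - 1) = 7*c*s^2 - 49*c*s + 42*c + s^3 - 7*s^2 + 6*s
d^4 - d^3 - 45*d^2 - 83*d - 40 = (d - 8)*(d + 1)^2*(d + 5)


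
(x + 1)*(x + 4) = x^2 + 5*x + 4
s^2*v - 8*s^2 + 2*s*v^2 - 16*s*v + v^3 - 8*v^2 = (s + v)^2*(v - 8)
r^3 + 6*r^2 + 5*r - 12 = (r - 1)*(r + 3)*(r + 4)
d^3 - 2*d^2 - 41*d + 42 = (d - 7)*(d - 1)*(d + 6)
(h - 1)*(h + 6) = h^2 + 5*h - 6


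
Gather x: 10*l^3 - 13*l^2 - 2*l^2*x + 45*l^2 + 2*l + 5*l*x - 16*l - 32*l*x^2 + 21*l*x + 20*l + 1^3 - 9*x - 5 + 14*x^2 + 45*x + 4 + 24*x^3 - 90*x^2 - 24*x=10*l^3 + 32*l^2 + 6*l + 24*x^3 + x^2*(-32*l - 76) + x*(-2*l^2 + 26*l + 12)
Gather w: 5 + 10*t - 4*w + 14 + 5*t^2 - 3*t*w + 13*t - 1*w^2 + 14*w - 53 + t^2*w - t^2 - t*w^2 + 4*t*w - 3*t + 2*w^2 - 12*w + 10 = 4*t^2 + 20*t + w^2*(1 - t) + w*(t^2 + t - 2) - 24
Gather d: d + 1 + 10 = d + 11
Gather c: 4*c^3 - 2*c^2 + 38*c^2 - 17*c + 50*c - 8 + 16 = 4*c^3 + 36*c^2 + 33*c + 8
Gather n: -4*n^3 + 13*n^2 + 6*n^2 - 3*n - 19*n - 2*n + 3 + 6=-4*n^3 + 19*n^2 - 24*n + 9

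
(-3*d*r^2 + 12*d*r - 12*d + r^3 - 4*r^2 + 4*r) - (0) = -3*d*r^2 + 12*d*r - 12*d + r^3 - 4*r^2 + 4*r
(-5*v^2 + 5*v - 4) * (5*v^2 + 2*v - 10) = -25*v^4 + 15*v^3 + 40*v^2 - 58*v + 40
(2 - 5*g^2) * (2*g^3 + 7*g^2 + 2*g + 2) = -10*g^5 - 35*g^4 - 6*g^3 + 4*g^2 + 4*g + 4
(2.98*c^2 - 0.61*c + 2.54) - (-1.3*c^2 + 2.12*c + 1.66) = 4.28*c^2 - 2.73*c + 0.88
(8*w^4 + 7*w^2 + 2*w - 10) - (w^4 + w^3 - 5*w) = 7*w^4 - w^3 + 7*w^2 + 7*w - 10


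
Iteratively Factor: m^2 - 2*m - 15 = (m - 5)*(m + 3)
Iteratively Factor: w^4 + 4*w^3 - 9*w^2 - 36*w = (w)*(w^3 + 4*w^2 - 9*w - 36) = w*(w + 3)*(w^2 + w - 12) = w*(w - 3)*(w + 3)*(w + 4)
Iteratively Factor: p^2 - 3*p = (p)*(p - 3)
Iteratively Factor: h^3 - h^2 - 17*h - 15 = (h + 1)*(h^2 - 2*h - 15) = (h - 5)*(h + 1)*(h + 3)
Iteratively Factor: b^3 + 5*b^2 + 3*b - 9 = (b - 1)*(b^2 + 6*b + 9) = (b - 1)*(b + 3)*(b + 3)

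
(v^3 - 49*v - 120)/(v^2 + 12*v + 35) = (v^2 - 5*v - 24)/(v + 7)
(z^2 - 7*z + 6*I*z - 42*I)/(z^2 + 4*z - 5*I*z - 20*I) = (z^2 + z*(-7 + 6*I) - 42*I)/(z^2 + z*(4 - 5*I) - 20*I)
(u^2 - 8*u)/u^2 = (u - 8)/u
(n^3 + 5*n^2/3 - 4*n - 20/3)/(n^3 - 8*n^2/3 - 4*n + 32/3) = (3*n + 5)/(3*n - 8)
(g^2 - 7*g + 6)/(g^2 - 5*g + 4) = (g - 6)/(g - 4)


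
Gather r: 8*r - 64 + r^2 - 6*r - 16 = r^2 + 2*r - 80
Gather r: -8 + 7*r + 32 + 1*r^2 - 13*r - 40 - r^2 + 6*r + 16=0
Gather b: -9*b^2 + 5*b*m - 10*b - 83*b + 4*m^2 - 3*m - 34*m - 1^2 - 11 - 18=-9*b^2 + b*(5*m - 93) + 4*m^2 - 37*m - 30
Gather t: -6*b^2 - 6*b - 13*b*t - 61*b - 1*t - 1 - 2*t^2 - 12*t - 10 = -6*b^2 - 67*b - 2*t^2 + t*(-13*b - 13) - 11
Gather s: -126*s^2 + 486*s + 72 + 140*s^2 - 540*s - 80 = 14*s^2 - 54*s - 8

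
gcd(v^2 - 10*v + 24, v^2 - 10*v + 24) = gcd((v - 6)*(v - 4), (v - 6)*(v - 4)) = v^2 - 10*v + 24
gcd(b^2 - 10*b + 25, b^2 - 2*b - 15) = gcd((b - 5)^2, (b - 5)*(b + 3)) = b - 5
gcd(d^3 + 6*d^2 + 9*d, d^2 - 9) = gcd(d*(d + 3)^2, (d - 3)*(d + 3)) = d + 3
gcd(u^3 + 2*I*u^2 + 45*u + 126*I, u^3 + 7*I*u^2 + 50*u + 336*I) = u^2 - I*u + 42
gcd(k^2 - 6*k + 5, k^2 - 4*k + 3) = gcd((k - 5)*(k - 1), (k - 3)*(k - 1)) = k - 1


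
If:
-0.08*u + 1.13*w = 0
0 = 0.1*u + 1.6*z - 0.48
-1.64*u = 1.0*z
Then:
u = -0.19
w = -0.01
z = 0.31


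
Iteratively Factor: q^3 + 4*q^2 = (q + 4)*(q^2) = q*(q + 4)*(q)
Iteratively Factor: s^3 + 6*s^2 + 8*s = (s + 2)*(s^2 + 4*s) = (s + 2)*(s + 4)*(s)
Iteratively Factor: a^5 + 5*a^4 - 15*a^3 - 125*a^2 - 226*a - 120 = (a + 2)*(a^4 + 3*a^3 - 21*a^2 - 83*a - 60) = (a + 2)*(a + 3)*(a^3 - 21*a - 20) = (a + 2)*(a + 3)*(a + 4)*(a^2 - 4*a - 5) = (a - 5)*(a + 2)*(a + 3)*(a + 4)*(a + 1)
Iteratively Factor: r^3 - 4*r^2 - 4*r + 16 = (r + 2)*(r^2 - 6*r + 8) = (r - 4)*(r + 2)*(r - 2)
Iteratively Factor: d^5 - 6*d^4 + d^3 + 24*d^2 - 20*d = (d + 2)*(d^4 - 8*d^3 + 17*d^2 - 10*d) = d*(d + 2)*(d^3 - 8*d^2 + 17*d - 10) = d*(d - 2)*(d + 2)*(d^2 - 6*d + 5) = d*(d - 5)*(d - 2)*(d + 2)*(d - 1)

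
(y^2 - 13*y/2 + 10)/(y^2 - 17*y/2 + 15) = (y - 4)/(y - 6)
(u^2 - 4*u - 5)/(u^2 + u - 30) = (u + 1)/(u + 6)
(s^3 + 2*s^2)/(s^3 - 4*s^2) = (s + 2)/(s - 4)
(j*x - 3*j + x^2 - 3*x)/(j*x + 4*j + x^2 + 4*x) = (x - 3)/(x + 4)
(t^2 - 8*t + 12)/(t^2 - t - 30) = (t - 2)/(t + 5)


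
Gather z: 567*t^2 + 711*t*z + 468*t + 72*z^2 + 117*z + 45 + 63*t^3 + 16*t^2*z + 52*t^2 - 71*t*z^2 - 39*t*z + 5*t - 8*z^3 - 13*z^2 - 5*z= 63*t^3 + 619*t^2 + 473*t - 8*z^3 + z^2*(59 - 71*t) + z*(16*t^2 + 672*t + 112) + 45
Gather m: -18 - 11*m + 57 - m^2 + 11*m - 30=9 - m^2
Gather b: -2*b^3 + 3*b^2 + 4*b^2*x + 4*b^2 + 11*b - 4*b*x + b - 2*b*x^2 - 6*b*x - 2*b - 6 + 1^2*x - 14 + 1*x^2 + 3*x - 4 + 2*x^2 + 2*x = -2*b^3 + b^2*(4*x + 7) + b*(-2*x^2 - 10*x + 10) + 3*x^2 + 6*x - 24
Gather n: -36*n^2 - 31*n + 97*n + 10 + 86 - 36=-36*n^2 + 66*n + 60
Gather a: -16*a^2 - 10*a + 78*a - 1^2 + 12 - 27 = -16*a^2 + 68*a - 16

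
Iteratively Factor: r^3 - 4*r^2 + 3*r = (r)*(r^2 - 4*r + 3) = r*(r - 1)*(r - 3)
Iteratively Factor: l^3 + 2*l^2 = (l)*(l^2 + 2*l) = l*(l + 2)*(l)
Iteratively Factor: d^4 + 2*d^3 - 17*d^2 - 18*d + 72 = (d - 2)*(d^3 + 4*d^2 - 9*d - 36) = (d - 3)*(d - 2)*(d^2 + 7*d + 12) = (d - 3)*(d - 2)*(d + 3)*(d + 4)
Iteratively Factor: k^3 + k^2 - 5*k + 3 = (k + 3)*(k^2 - 2*k + 1) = (k - 1)*(k + 3)*(k - 1)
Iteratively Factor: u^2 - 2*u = (u)*(u - 2)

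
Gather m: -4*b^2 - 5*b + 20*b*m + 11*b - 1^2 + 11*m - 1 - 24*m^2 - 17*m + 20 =-4*b^2 + 6*b - 24*m^2 + m*(20*b - 6) + 18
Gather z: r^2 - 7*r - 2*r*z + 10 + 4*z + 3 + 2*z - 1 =r^2 - 7*r + z*(6 - 2*r) + 12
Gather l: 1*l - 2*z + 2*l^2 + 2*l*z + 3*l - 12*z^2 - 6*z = 2*l^2 + l*(2*z + 4) - 12*z^2 - 8*z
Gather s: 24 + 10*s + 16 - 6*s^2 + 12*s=-6*s^2 + 22*s + 40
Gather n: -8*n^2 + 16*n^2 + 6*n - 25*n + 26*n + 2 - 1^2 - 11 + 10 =8*n^2 + 7*n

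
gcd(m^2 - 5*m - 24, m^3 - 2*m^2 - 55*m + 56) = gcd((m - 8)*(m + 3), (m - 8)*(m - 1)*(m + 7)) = m - 8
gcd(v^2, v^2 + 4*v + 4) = 1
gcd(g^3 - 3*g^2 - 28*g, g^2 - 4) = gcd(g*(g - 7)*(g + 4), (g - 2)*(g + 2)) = 1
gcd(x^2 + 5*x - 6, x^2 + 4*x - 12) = x + 6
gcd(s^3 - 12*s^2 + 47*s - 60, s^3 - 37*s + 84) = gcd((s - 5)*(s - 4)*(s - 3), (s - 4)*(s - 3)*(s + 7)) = s^2 - 7*s + 12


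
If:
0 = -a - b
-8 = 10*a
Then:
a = -4/5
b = 4/5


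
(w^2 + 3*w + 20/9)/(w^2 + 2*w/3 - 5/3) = (w + 4/3)/(w - 1)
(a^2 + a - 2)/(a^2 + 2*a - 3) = (a + 2)/(a + 3)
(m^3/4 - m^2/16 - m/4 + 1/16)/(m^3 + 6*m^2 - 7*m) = (4*m^2 + 3*m - 1)/(16*m*(m + 7))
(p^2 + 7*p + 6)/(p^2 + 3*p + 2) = (p + 6)/(p + 2)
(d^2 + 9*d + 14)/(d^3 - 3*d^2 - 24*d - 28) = (d + 7)/(d^2 - 5*d - 14)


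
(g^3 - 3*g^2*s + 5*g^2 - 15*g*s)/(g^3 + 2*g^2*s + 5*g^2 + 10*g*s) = (g - 3*s)/(g + 2*s)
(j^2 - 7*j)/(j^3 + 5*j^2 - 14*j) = (j - 7)/(j^2 + 5*j - 14)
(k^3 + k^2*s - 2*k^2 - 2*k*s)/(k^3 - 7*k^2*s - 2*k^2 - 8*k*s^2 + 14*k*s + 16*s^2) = k/(k - 8*s)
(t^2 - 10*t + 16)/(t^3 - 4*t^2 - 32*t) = (t - 2)/(t*(t + 4))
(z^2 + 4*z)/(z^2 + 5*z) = (z + 4)/(z + 5)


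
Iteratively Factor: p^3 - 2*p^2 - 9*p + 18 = (p - 2)*(p^2 - 9) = (p - 2)*(p + 3)*(p - 3)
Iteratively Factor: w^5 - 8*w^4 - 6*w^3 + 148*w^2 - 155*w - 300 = (w - 5)*(w^4 - 3*w^3 - 21*w^2 + 43*w + 60) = (w - 5)*(w + 4)*(w^3 - 7*w^2 + 7*w + 15) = (w - 5)^2*(w + 4)*(w^2 - 2*w - 3) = (w - 5)^2*(w - 3)*(w + 4)*(w + 1)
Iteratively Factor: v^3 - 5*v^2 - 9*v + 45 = (v + 3)*(v^2 - 8*v + 15) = (v - 5)*(v + 3)*(v - 3)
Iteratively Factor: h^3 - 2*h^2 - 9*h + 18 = (h - 2)*(h^2 - 9) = (h - 2)*(h + 3)*(h - 3)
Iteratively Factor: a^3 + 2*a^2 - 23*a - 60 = (a + 4)*(a^2 - 2*a - 15) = (a + 3)*(a + 4)*(a - 5)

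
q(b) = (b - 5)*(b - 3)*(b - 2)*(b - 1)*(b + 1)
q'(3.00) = -16.00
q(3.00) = 0.00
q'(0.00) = -31.00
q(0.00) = 30.00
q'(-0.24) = -15.65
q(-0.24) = 35.84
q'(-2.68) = 1750.50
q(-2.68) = -1262.15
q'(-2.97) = 2318.65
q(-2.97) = -1849.46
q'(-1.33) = 291.15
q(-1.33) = -70.18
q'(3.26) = -26.03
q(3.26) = -5.49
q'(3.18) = -23.08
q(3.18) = -3.52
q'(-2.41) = 1316.70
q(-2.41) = -850.02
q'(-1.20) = 226.09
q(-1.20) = -36.66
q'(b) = (b - 5)*(b - 3)*(b - 2)*(b - 1) + (b - 5)*(b - 3)*(b - 2)*(b + 1) + (b - 5)*(b - 3)*(b - 1)*(b + 1) + (b - 5)*(b - 2)*(b - 1)*(b + 1) + (b - 3)*(b - 2)*(b - 1)*(b + 1) = 5*b^4 - 40*b^3 + 90*b^2 - 40*b - 31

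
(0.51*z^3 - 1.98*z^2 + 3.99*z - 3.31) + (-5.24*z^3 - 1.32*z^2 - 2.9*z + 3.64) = -4.73*z^3 - 3.3*z^2 + 1.09*z + 0.33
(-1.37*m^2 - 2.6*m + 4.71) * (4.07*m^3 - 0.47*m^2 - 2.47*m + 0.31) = -5.5759*m^5 - 9.9381*m^4 + 23.7756*m^3 + 3.7836*m^2 - 12.4397*m + 1.4601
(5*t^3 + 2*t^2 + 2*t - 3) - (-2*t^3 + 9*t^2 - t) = 7*t^3 - 7*t^2 + 3*t - 3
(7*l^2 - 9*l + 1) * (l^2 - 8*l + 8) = 7*l^4 - 65*l^3 + 129*l^2 - 80*l + 8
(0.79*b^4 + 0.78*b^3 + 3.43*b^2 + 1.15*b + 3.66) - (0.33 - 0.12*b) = 0.79*b^4 + 0.78*b^3 + 3.43*b^2 + 1.27*b + 3.33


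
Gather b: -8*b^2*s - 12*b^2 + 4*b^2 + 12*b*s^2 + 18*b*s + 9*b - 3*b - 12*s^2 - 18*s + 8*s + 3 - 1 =b^2*(-8*s - 8) + b*(12*s^2 + 18*s + 6) - 12*s^2 - 10*s + 2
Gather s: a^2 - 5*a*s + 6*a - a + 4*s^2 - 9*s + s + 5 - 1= a^2 + 5*a + 4*s^2 + s*(-5*a - 8) + 4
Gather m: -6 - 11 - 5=-22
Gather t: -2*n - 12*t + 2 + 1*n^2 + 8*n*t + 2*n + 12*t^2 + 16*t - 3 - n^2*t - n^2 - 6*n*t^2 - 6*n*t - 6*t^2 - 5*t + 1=t^2*(6 - 6*n) + t*(-n^2 + 2*n - 1)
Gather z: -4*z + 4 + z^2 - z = z^2 - 5*z + 4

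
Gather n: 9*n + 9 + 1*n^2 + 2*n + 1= n^2 + 11*n + 10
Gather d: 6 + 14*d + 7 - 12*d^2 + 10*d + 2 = -12*d^2 + 24*d + 15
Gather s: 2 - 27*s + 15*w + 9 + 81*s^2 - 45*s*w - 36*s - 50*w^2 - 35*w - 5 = 81*s^2 + s*(-45*w - 63) - 50*w^2 - 20*w + 6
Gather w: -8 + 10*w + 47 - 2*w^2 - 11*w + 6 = -2*w^2 - w + 45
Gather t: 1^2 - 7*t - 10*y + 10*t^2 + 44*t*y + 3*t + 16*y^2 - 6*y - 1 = 10*t^2 + t*(44*y - 4) + 16*y^2 - 16*y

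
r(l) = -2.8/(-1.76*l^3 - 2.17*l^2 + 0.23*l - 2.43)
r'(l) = -2.8*(5.28*l^2 + 4.34*l - 0.23)/(-1.76*l^3 - 2.17*l^2 + 0.23*l - 2.43)^2 = (-14.784*l^2 - 12.152*l + 0.644)/(1.76*l^3 + 2.17*l^2 - 0.23*l + 2.43)^2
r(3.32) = 0.03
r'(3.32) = -0.03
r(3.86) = 0.02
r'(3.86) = -0.01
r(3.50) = 0.03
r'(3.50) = -0.02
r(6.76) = 0.00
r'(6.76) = -0.00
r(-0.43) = 1.00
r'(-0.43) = 0.40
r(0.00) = 1.15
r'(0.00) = 0.11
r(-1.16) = 0.98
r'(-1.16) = -0.63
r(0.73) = 0.68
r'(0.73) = -0.96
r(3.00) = 0.04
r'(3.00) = -0.04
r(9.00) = 0.00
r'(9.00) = -0.00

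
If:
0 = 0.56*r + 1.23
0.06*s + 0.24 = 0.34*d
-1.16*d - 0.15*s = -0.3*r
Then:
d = -0.03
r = -2.20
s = -4.17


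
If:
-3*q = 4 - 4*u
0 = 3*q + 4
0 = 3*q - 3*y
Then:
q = -4/3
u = 0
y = -4/3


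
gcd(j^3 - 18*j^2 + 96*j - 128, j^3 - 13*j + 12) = 1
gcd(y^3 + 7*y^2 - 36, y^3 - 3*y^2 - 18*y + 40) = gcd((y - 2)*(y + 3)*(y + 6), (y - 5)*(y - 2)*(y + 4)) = y - 2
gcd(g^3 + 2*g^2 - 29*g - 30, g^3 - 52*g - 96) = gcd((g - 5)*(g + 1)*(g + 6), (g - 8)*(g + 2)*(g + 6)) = g + 6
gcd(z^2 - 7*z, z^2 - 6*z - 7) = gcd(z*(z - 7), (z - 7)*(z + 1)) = z - 7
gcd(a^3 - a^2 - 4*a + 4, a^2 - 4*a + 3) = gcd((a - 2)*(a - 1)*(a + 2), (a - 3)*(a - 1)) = a - 1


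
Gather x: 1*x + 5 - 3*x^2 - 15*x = -3*x^2 - 14*x + 5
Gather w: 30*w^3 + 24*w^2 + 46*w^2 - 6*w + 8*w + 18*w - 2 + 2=30*w^3 + 70*w^2 + 20*w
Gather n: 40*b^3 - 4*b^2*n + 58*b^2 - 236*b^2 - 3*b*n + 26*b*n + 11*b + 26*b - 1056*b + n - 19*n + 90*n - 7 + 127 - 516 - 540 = 40*b^3 - 178*b^2 - 1019*b + n*(-4*b^2 + 23*b + 72) - 936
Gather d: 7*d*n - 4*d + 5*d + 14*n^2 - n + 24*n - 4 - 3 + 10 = d*(7*n + 1) + 14*n^2 + 23*n + 3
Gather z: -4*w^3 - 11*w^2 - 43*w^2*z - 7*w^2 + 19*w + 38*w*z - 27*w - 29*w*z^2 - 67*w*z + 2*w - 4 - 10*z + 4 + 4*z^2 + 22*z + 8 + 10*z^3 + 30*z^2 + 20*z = -4*w^3 - 18*w^2 - 6*w + 10*z^3 + z^2*(34 - 29*w) + z*(-43*w^2 - 29*w + 32) + 8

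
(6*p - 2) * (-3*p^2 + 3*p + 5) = -18*p^3 + 24*p^2 + 24*p - 10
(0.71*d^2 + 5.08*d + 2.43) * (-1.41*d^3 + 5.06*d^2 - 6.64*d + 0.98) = -1.0011*d^5 - 3.5702*d^4 + 17.5641*d^3 - 20.7396*d^2 - 11.1568*d + 2.3814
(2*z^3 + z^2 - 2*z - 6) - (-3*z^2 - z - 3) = 2*z^3 + 4*z^2 - z - 3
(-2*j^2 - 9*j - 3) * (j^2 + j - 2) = -2*j^4 - 11*j^3 - 8*j^2 + 15*j + 6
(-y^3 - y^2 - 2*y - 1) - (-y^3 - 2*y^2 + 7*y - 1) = y^2 - 9*y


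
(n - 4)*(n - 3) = n^2 - 7*n + 12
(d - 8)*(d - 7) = d^2 - 15*d + 56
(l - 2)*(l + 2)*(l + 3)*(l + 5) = l^4 + 8*l^3 + 11*l^2 - 32*l - 60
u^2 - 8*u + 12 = (u - 6)*(u - 2)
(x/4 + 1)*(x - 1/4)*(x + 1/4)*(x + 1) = x^4/4 + 5*x^3/4 + 63*x^2/64 - 5*x/64 - 1/16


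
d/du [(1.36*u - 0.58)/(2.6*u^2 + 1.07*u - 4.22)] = (-3.536*u^2 + 3.016*u - 5.1186)/(6.76*u^4 + 5.564*u^3 - 20.7991*u^2 - 9.0308*u + 17.8084)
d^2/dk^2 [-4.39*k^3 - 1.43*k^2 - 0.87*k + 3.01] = -26.34*k - 2.86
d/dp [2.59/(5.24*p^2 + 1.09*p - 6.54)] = (-27.1432*p - 2.8231)/(5.24*p^2 + 1.09*p - 6.54)^2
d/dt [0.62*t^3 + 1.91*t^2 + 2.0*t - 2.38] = 1.86*t^2 + 3.82*t + 2.0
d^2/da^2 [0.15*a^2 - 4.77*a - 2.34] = 0.300000000000000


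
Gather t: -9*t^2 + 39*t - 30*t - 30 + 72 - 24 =-9*t^2 + 9*t + 18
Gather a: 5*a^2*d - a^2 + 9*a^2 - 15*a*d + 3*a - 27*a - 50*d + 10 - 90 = a^2*(5*d + 8) + a*(-15*d - 24) - 50*d - 80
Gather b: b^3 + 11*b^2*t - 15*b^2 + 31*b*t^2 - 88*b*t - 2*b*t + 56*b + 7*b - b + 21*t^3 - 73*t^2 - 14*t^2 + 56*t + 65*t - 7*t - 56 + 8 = b^3 + b^2*(11*t - 15) + b*(31*t^2 - 90*t + 62) + 21*t^3 - 87*t^2 + 114*t - 48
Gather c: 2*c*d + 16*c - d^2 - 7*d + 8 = c*(2*d + 16) - d^2 - 7*d + 8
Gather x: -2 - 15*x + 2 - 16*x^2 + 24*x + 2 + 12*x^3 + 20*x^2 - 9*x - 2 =12*x^3 + 4*x^2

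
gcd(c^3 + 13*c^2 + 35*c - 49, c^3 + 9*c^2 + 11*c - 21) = c^2 + 6*c - 7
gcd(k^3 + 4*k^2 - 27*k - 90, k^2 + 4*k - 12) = k + 6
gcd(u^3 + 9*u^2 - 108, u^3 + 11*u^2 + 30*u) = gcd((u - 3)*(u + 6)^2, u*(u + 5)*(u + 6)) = u + 6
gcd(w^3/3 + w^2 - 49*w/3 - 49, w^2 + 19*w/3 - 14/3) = w + 7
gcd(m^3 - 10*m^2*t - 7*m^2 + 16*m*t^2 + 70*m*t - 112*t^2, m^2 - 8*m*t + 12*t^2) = -m + 2*t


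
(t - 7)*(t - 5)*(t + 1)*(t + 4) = t^4 - 7*t^3 - 21*t^2 + 127*t + 140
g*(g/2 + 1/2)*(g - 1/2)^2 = g^4/2 - 3*g^2/8 + g/8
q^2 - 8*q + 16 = (q - 4)^2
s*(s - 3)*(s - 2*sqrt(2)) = s^3 - 3*s^2 - 2*sqrt(2)*s^2 + 6*sqrt(2)*s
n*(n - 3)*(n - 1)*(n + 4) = n^4 - 13*n^2 + 12*n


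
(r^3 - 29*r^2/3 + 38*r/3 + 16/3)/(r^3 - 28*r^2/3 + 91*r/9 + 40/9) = 3*(r - 2)/(3*r - 5)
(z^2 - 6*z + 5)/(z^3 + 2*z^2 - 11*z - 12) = (z^2 - 6*z + 5)/(z^3 + 2*z^2 - 11*z - 12)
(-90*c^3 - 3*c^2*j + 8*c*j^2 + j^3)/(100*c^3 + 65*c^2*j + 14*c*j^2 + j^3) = (-18*c^2 + 3*c*j + j^2)/(20*c^2 + 9*c*j + j^2)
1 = 1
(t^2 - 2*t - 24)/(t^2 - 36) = (t + 4)/(t + 6)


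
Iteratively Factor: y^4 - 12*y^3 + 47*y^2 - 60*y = (y - 3)*(y^3 - 9*y^2 + 20*y) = (y - 5)*(y - 3)*(y^2 - 4*y) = y*(y - 5)*(y - 3)*(y - 4)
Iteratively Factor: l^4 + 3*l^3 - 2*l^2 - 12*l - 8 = (l + 1)*(l^3 + 2*l^2 - 4*l - 8) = (l + 1)*(l + 2)*(l^2 - 4) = (l + 1)*(l + 2)^2*(l - 2)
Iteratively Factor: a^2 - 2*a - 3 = (a + 1)*(a - 3)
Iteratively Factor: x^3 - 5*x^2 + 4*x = (x - 4)*(x^2 - x) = x*(x - 4)*(x - 1)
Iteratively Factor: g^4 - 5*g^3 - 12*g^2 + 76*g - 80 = (g + 4)*(g^3 - 9*g^2 + 24*g - 20) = (g - 2)*(g + 4)*(g^2 - 7*g + 10) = (g - 5)*(g - 2)*(g + 4)*(g - 2)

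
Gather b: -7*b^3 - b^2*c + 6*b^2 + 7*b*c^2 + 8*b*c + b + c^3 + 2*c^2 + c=-7*b^3 + b^2*(6 - c) + b*(7*c^2 + 8*c + 1) + c^3 + 2*c^2 + c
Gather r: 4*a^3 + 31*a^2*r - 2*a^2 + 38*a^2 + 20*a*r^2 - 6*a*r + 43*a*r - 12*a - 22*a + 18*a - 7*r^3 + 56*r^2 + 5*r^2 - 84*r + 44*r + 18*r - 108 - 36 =4*a^3 + 36*a^2 - 16*a - 7*r^3 + r^2*(20*a + 61) + r*(31*a^2 + 37*a - 22) - 144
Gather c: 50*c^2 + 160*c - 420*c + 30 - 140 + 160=50*c^2 - 260*c + 50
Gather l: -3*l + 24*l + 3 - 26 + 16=21*l - 7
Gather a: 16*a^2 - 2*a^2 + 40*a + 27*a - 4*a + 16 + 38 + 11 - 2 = 14*a^2 + 63*a + 63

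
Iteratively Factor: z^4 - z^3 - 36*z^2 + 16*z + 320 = (z + 4)*(z^3 - 5*z^2 - 16*z + 80) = (z - 5)*(z + 4)*(z^2 - 16) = (z - 5)*(z + 4)^2*(z - 4)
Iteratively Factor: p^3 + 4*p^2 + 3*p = (p + 3)*(p^2 + p) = p*(p + 3)*(p + 1)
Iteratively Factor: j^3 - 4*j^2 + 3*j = (j)*(j^2 - 4*j + 3) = j*(j - 3)*(j - 1)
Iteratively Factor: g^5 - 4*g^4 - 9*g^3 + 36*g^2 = (g - 4)*(g^4 - 9*g^2) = g*(g - 4)*(g^3 - 9*g) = g^2*(g - 4)*(g^2 - 9) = g^2*(g - 4)*(g + 3)*(g - 3)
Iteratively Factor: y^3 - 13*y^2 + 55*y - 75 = (y - 3)*(y^2 - 10*y + 25) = (y - 5)*(y - 3)*(y - 5)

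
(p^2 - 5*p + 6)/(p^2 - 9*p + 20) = (p^2 - 5*p + 6)/(p^2 - 9*p + 20)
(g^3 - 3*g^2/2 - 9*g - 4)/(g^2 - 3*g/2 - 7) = (2*g^2 - 7*g - 4)/(2*g - 7)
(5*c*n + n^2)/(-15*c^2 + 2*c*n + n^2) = -n/(3*c - n)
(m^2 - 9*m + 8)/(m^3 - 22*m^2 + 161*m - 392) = (m - 1)/(m^2 - 14*m + 49)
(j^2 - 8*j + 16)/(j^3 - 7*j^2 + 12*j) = (j - 4)/(j*(j - 3))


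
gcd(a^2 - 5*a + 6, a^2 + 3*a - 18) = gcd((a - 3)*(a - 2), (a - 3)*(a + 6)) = a - 3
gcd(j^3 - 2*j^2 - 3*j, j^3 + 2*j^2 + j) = j^2 + j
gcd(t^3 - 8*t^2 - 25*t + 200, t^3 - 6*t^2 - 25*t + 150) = t^2 - 25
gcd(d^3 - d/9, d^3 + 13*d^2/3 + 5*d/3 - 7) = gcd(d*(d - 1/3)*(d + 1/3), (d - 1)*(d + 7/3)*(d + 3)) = 1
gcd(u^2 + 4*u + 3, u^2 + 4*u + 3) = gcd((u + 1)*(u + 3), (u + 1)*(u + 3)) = u^2 + 4*u + 3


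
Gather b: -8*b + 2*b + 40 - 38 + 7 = 9 - 6*b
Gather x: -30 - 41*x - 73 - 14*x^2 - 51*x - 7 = -14*x^2 - 92*x - 110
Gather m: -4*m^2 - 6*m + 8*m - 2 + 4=-4*m^2 + 2*m + 2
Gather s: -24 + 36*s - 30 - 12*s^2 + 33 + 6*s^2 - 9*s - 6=-6*s^2 + 27*s - 27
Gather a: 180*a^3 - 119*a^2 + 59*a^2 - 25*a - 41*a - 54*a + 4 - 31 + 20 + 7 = 180*a^3 - 60*a^2 - 120*a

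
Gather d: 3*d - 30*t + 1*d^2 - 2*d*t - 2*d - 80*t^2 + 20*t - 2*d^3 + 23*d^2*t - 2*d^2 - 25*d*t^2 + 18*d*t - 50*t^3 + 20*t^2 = -2*d^3 + d^2*(23*t - 1) + d*(-25*t^2 + 16*t + 1) - 50*t^3 - 60*t^2 - 10*t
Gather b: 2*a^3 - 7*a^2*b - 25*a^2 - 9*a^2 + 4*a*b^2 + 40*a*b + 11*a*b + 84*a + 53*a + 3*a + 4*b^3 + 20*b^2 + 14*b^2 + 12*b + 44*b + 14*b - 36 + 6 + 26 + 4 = 2*a^3 - 34*a^2 + 140*a + 4*b^3 + b^2*(4*a + 34) + b*(-7*a^2 + 51*a + 70)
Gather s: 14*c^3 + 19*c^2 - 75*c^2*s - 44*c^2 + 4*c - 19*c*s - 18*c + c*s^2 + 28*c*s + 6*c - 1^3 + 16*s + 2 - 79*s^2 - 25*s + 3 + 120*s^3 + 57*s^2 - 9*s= 14*c^3 - 25*c^2 - 8*c + 120*s^3 + s^2*(c - 22) + s*(-75*c^2 + 9*c - 18) + 4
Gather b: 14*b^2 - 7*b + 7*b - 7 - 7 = 14*b^2 - 14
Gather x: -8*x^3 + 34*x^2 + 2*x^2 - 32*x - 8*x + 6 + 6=-8*x^3 + 36*x^2 - 40*x + 12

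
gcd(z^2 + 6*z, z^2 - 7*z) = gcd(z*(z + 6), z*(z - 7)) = z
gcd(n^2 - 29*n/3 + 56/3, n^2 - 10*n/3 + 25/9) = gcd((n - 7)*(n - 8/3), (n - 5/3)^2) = 1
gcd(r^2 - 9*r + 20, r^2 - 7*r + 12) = r - 4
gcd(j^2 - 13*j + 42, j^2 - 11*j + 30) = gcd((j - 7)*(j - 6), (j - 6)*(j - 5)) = j - 6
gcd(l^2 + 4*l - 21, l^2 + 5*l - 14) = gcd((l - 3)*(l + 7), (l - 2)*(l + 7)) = l + 7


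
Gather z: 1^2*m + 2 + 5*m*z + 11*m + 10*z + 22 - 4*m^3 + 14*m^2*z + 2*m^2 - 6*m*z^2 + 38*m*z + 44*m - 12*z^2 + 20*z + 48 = -4*m^3 + 2*m^2 + 56*m + z^2*(-6*m - 12) + z*(14*m^2 + 43*m + 30) + 72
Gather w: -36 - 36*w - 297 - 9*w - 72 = -45*w - 405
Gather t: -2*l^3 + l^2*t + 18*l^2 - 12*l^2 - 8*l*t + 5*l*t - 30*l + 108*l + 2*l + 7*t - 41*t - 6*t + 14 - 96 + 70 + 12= -2*l^3 + 6*l^2 + 80*l + t*(l^2 - 3*l - 40)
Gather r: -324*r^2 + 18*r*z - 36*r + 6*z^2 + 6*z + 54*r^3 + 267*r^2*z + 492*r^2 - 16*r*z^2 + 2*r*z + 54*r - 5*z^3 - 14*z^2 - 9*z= 54*r^3 + r^2*(267*z + 168) + r*(-16*z^2 + 20*z + 18) - 5*z^3 - 8*z^2 - 3*z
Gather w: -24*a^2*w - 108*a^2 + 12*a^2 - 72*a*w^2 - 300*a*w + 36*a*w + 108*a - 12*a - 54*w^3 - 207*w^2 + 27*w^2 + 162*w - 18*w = -96*a^2 + 96*a - 54*w^3 + w^2*(-72*a - 180) + w*(-24*a^2 - 264*a + 144)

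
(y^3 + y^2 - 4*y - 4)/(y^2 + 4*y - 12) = (y^2 + 3*y + 2)/(y + 6)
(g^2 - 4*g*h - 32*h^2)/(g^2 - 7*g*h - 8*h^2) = (g + 4*h)/(g + h)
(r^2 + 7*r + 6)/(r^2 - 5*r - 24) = (r^2 + 7*r + 6)/(r^2 - 5*r - 24)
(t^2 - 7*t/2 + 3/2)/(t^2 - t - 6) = (t - 1/2)/(t + 2)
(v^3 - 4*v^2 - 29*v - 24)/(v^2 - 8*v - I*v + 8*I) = (v^2 + 4*v + 3)/(v - I)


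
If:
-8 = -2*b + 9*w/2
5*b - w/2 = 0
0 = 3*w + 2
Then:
No Solution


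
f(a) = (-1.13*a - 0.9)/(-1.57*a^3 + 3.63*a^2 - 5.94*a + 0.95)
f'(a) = (-1.13*a - 0.9)*(4.71*a^2 - 7.26*a + 5.94)/(-1.57*a^3 + 3.63*a^2 - 5.94*a + 0.95)^2 - 1.13/(-1.57*a^3 + 3.63*a^2 - 5.94*a + 0.95) = (-3.5482*a^3 - 0.1371*a^2 + 6.534*a - 6.4195)/(2.4649*a^6 - 11.3982*a^5 + 31.8285*a^4 - 46.1074*a^3 + 42.1806*a^2 - 11.286*a + 0.9025)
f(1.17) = 0.63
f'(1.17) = -0.37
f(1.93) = 0.37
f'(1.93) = -0.29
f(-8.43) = 0.01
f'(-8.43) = 0.00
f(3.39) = 0.12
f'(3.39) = -0.08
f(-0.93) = 0.01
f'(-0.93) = -0.08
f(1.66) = 0.46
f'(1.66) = -0.33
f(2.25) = 0.29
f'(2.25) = -0.23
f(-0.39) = -0.12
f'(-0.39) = -0.57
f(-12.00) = 0.00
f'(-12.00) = 0.00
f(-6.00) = 0.01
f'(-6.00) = 0.00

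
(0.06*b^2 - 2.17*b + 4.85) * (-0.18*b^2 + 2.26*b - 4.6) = -0.0108*b^4 + 0.5262*b^3 - 6.0532*b^2 + 20.943*b - 22.31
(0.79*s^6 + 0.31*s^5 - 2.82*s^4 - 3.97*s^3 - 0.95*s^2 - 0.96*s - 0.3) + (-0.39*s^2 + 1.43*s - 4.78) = 0.79*s^6 + 0.31*s^5 - 2.82*s^4 - 3.97*s^3 - 1.34*s^2 + 0.47*s - 5.08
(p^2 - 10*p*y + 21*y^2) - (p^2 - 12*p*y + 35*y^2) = 2*p*y - 14*y^2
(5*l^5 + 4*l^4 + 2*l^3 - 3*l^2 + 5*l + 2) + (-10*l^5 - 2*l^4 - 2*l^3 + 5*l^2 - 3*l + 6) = -5*l^5 + 2*l^4 + 2*l^2 + 2*l + 8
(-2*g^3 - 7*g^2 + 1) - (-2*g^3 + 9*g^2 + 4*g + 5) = -16*g^2 - 4*g - 4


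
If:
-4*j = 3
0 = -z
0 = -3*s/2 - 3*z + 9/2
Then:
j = -3/4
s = 3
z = 0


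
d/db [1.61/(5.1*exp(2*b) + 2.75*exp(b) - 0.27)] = (-16.422*exp(b) - 4.4275)*exp(b)/(5.1*exp(2*b) + 2.75*exp(b) - 0.27)^2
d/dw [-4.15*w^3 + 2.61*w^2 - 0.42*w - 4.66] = -12.45*w^2 + 5.22*w - 0.42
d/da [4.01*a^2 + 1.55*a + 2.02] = 8.02*a + 1.55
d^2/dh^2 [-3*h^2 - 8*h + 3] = -6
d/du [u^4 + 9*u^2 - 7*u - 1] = 4*u^3 + 18*u - 7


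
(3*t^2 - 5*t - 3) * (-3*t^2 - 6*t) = -9*t^4 - 3*t^3 + 39*t^2 + 18*t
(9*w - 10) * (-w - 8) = -9*w^2 - 62*w + 80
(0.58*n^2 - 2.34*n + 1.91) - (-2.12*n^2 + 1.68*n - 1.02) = 2.7*n^2 - 4.02*n + 2.93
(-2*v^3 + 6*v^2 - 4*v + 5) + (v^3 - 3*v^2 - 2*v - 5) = -v^3 + 3*v^2 - 6*v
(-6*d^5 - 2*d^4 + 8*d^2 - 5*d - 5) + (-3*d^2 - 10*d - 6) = -6*d^5 - 2*d^4 + 5*d^2 - 15*d - 11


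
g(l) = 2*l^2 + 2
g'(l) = 4*l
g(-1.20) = 4.88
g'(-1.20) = -4.80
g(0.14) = 2.04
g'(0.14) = 0.56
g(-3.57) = 27.49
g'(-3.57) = -14.28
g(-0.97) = 3.88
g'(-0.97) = -3.88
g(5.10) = 54.02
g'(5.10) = 20.40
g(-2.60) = 15.52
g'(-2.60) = -10.40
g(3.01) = 20.12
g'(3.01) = 12.04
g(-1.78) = 8.34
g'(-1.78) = -7.12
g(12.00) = 290.00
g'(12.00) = 48.00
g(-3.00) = 20.00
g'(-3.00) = -12.00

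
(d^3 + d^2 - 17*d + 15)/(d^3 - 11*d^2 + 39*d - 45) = (d^2 + 4*d - 5)/(d^2 - 8*d + 15)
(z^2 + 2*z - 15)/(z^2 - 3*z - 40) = (z - 3)/(z - 8)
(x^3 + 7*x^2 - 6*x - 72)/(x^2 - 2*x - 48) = (x^2 + x - 12)/(x - 8)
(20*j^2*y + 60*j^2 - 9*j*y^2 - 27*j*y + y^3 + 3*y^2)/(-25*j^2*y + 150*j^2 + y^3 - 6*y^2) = (-4*j*y - 12*j + y^2 + 3*y)/(5*j*y - 30*j + y^2 - 6*y)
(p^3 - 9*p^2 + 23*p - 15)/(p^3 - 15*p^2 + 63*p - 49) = (p^2 - 8*p + 15)/(p^2 - 14*p + 49)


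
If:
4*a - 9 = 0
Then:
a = 9/4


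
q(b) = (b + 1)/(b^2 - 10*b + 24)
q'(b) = (10 - 2*b)*(b + 1)/(b^2 - 10*b + 24)^2 + 1/(b^2 - 10*b + 24) = (b^2 - 10*b - 2*(b - 5)*(b + 1) + 24)/(b^2 - 10*b + 24)^2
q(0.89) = 0.12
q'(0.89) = 0.12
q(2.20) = 0.47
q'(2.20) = 0.53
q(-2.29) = -0.02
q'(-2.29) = 0.01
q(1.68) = 0.27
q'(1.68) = 0.28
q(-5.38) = -0.04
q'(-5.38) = 0.00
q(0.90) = 0.12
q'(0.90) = 0.13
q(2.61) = 0.77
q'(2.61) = 0.99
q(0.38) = 0.07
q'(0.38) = 0.08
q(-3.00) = -0.03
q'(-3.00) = 0.01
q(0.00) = 0.04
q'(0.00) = 0.06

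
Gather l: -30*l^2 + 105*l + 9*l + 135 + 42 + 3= -30*l^2 + 114*l + 180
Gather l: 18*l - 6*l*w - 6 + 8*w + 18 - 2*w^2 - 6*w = l*(18 - 6*w) - 2*w^2 + 2*w + 12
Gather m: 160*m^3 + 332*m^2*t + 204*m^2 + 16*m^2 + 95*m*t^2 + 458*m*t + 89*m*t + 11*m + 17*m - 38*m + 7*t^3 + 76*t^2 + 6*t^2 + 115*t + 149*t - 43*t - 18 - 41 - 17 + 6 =160*m^3 + m^2*(332*t + 220) + m*(95*t^2 + 547*t - 10) + 7*t^3 + 82*t^2 + 221*t - 70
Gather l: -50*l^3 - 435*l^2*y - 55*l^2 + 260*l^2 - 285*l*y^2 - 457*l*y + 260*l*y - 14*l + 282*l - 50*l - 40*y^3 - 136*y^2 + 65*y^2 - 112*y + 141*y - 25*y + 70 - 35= -50*l^3 + l^2*(205 - 435*y) + l*(-285*y^2 - 197*y + 218) - 40*y^3 - 71*y^2 + 4*y + 35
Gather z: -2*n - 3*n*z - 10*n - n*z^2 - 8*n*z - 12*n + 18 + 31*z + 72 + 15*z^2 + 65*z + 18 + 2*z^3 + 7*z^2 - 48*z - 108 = -24*n + 2*z^3 + z^2*(22 - n) + z*(48 - 11*n)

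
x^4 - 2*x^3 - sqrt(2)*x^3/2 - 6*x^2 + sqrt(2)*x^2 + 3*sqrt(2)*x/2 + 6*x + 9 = (x - 3)*(x + 1)*(x - 3*sqrt(2)/2)*(x + sqrt(2))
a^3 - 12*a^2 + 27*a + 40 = (a - 8)*(a - 5)*(a + 1)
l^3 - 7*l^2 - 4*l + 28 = (l - 7)*(l - 2)*(l + 2)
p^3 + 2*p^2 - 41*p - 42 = (p - 6)*(p + 1)*(p + 7)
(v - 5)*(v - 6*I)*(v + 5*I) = v^3 - 5*v^2 - I*v^2 + 30*v + 5*I*v - 150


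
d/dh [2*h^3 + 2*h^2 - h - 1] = 6*h^2 + 4*h - 1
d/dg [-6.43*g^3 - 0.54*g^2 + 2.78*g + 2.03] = -19.29*g^2 - 1.08*g + 2.78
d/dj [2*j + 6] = 2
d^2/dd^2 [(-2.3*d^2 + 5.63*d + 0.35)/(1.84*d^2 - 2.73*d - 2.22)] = (15.015136*d^3 - 49.26048*d^2 + 127.435824*d - 82.836606)/(6.229504*d^6 - 27.728064*d^5 + 18.591912*d^4 + 46.562607*d^3 - 22.431546*d^2 - 40.363596*d - 10.941048)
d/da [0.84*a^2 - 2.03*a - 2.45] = 1.68*a - 2.03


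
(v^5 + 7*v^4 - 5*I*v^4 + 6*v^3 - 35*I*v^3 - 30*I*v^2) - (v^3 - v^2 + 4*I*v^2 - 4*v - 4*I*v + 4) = v^5 + 7*v^4 - 5*I*v^4 + 5*v^3 - 35*I*v^3 + v^2 - 34*I*v^2 + 4*v + 4*I*v - 4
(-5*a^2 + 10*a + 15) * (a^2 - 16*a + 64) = -5*a^4 + 90*a^3 - 465*a^2 + 400*a + 960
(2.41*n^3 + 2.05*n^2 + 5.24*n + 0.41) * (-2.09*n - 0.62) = -5.0369*n^4 - 5.7787*n^3 - 12.2226*n^2 - 4.1057*n - 0.2542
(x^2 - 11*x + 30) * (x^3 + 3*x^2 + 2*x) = x^5 - 8*x^4 - x^3 + 68*x^2 + 60*x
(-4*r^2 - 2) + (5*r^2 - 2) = r^2 - 4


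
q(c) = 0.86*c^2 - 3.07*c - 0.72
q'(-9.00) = -18.55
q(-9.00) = 96.57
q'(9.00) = 12.41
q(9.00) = 41.31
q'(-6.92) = -14.97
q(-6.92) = 61.71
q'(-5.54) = -12.60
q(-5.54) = 42.68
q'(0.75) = -1.78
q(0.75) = -2.54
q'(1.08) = -1.21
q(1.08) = -3.03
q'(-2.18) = -6.82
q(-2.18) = 10.06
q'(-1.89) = -6.32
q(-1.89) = 8.15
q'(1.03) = -1.30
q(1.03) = -2.97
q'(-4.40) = -10.64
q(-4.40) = 29.44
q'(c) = 1.72*c - 3.07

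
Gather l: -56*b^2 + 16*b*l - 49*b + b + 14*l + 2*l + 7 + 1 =-56*b^2 - 48*b + l*(16*b + 16) + 8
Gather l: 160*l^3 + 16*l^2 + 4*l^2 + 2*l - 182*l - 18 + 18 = 160*l^3 + 20*l^2 - 180*l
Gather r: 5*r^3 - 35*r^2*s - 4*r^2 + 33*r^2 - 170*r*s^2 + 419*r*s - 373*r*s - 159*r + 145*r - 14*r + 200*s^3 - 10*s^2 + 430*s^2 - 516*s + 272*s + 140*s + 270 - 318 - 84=5*r^3 + r^2*(29 - 35*s) + r*(-170*s^2 + 46*s - 28) + 200*s^3 + 420*s^2 - 104*s - 132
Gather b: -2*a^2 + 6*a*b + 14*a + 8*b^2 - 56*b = -2*a^2 + 14*a + 8*b^2 + b*(6*a - 56)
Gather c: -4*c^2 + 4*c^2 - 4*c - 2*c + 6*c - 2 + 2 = 0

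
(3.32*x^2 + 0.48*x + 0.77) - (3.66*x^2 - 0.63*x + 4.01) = -0.34*x^2 + 1.11*x - 3.24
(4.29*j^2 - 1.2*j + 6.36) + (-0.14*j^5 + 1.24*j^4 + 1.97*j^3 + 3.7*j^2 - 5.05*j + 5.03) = -0.14*j^5 + 1.24*j^4 + 1.97*j^3 + 7.99*j^2 - 6.25*j + 11.39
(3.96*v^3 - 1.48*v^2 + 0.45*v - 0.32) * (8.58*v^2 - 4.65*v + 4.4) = 33.9768*v^5 - 31.1124*v^4 + 28.167*v^3 - 11.3501*v^2 + 3.468*v - 1.408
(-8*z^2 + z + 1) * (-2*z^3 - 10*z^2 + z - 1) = 16*z^5 + 78*z^4 - 20*z^3 - z^2 - 1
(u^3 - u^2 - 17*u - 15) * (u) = u^4 - u^3 - 17*u^2 - 15*u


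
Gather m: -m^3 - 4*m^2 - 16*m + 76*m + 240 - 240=-m^3 - 4*m^2 + 60*m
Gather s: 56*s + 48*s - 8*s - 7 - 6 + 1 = 96*s - 12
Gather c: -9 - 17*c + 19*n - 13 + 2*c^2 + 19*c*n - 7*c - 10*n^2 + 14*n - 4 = 2*c^2 + c*(19*n - 24) - 10*n^2 + 33*n - 26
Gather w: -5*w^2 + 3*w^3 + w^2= 3*w^3 - 4*w^2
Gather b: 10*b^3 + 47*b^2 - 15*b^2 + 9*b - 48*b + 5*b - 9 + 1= 10*b^3 + 32*b^2 - 34*b - 8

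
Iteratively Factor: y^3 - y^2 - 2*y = (y - 2)*(y^2 + y) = (y - 2)*(y + 1)*(y)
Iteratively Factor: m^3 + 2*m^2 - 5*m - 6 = (m - 2)*(m^2 + 4*m + 3) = (m - 2)*(m + 1)*(m + 3)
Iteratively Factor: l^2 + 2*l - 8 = (l + 4)*(l - 2)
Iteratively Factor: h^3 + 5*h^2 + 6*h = (h)*(h^2 + 5*h + 6) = h*(h + 2)*(h + 3)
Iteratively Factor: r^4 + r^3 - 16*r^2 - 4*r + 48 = (r - 3)*(r^3 + 4*r^2 - 4*r - 16) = (r - 3)*(r - 2)*(r^2 + 6*r + 8) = (r - 3)*(r - 2)*(r + 2)*(r + 4)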